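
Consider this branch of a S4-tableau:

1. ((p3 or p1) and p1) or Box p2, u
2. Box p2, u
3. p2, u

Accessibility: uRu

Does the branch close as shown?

Open

No atom appears with both signs at the same world.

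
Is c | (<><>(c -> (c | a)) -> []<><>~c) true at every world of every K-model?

Invalid (countermodel exists)

Tableau for the negation ~(c | (<><>(c -> (c | a)) -> []<><>~c)):
1. ~(c | (<><>(c -> (c | a)) -> []<><>~c)), u
2. ~c, u   [~|-rule on 1]
3. ~(<><>(c -> (c | a)) -> []<><>~c), u   [~|-rule on 1]
4. <><>(c -> (c | a)), u   [~->-rule on 3]
5. ~[]<><>~c, u   [~->-rule on 3]
6. <>(c -> (c | a)), v   [<>-rule on 4: fresh world v, uRv]
7. ~<><>~c, w   [~[]-rule on 5: fresh world w, uRw]
8. c -> (c | a), x   [<>-rule on 6: fresh world x, vRx]
9. c | a, x   [->-rule on 8 (branches; this branch)]
10. a, x   [|-rule on 9 (branches; this branch)]
Accessibility: uRv, uRw, vRx
The negation has an open branch (countermodel exists).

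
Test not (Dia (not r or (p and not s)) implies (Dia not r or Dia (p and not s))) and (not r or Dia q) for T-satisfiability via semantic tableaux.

No, unsatisfiable

1. not (Dia (not r or (p and not s)) implies (Dia not r or Dia (p and not s))) and (not r or Dia q), w0
2. not (Dia (not r or (p and not s)) implies (Dia not r or Dia (p and not s))), w0
3. not r or Dia q, w0
4. Dia (not r or (p and not s)), w0
5. not (Dia not r or Dia (p and not s)), w0
6. not Dia not r, w0
7. not Dia (p and not s), w0
8. r, w0
9. not (p and not s), w0
10. Dia q, w0
11. s, w0
12. not r or (p and not s), w1
13. r, w1
14. not (p and not s), w1
15. p and not s, w1
16. p, w1
17. not s, w1
18. s, w1
Accessibility: w0Rw0, w0Rw1, w1Rw1
Branch closes: s and not s both at w1.
Every branch closes; the branch above is one of them.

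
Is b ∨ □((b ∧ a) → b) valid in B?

Tableau for the negation ¬(b ∨ □((b ∧ a) → b)):
1. ¬(b ∨ □((b ∧ a) → b)), 0
2. ¬b, 0   [¬∨-rule on 1]
3. ¬□((b ∧ a) → b), 0   [¬∨-rule on 1]
4. ¬((b ∧ a) → b), 1   [¬□-rule on 3: fresh world 1, 0R1]
5. b ∧ a, 1   [¬→-rule on 4]
6. ¬b, 1   [¬→-rule on 4]
7. b, 1   [∧-rule on 5]
8. a, 1   [∧-rule on 5]
Accessibility: 0R0, 0R1, 1R0, 1R1
Branch closes: b and ¬b both at 1.
Every branch of the negation's tableau closes; the branch above is one of them.

Yes, valid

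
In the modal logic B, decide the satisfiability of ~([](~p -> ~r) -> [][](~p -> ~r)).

Satisfiable

1. ~([](~p -> ~r) -> [][](~p -> ~r)), w0
2. [](~p -> ~r), w0
3. ~[][](~p -> ~r), w0
4. ~p -> ~r, w0
5. ~r, w0
6. ~[](~p -> ~r), w1
7. ~p -> ~r, w1
8. ~r, w1
9. ~(~p -> ~r), w2
10. ~p, w2
11. r, w2
Accessibility: w0Rw0, w0Rw1, w1Rw0, w1Rw1, w1Rw2, w2Rw1, w2Rw2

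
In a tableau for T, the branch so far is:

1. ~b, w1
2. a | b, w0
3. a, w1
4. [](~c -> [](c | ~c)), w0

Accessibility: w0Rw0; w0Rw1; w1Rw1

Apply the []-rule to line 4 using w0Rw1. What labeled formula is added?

~c -> [](c | ~c), w1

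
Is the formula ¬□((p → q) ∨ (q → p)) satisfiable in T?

1. ¬□((p → q) ∨ (q → p)), u
2. ¬((p → q) ∨ (q → p)), v
3. ¬(p → q), v
4. ¬(q → p), v
5. p, v
6. ¬q, v
7. q, v
8. ¬p, v
Accessibility: uRu, uRv, vRv
Branch closes: q and ¬q both at v.
All branches of the tableau close; one closing branch shown above.

Unsatisfiable (every branch closes)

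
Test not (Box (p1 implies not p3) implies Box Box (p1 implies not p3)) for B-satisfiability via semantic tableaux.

1. not (Box (p1 implies not p3) implies Box Box (p1 implies not p3)), u
2. Box (p1 implies not p3), u   [neg-implies-rule on 1]
3. not Box Box (p1 implies not p3), u   [neg-implies-rule on 1]
4. p1 implies not p3, u   [Box-rule on 2 via uRu]
5. not p3, u   [implies-rule on 4 (branches; this branch)]
6. not Box (p1 implies not p3), v   [neg-Box-rule on 3: fresh world v, uRv]
7. p1 implies not p3, v   [Box-rule on 2 via uRv]
8. not p3, v   [implies-rule on 7 (branches; this branch)]
9. not (p1 implies not p3), w   [neg-Box-rule on 6: fresh world w, vRw]
10. p1, w   [neg-implies-rule on 9]
11. p3, w   [neg-implies-rule on 9]
Accessibility: uRu, uRv, vRu, vRv, vRw, wRv, wRw

Satisfiable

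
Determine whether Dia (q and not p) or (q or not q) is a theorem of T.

Yes, valid

Tableau for the negation not (Dia (q and not p) or (q or not q)):
1. not (Dia (q and not p) or (q or not q)), 0
2. not Dia (q and not p), 0   [neg-or-rule on 1]
3. not (q or not q), 0   [neg-or-rule on 1]
4. not q, 0   [neg-or-rule on 3]
5. q, 0   [neg-or-rule on 3]
Accessibility: 0R0
Branch closes: q and not q both at 0.
All branches of the negation close; one closing branch shown above.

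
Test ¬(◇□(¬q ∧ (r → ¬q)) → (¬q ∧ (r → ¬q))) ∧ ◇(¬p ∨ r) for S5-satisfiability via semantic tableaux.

Unsatisfiable

1. ¬(◇□(¬q ∧ (r → ¬q)) → (¬q ∧ (r → ¬q))) ∧ ◇(¬p ∨ r), 0
2. ¬(◇□(¬q ∧ (r → ¬q)) → (¬q ∧ (r → ¬q))), 0   [∧-rule on 1]
3. ◇(¬p ∨ r), 0   [∧-rule on 1]
4. ◇□(¬q ∧ (r → ¬q)), 0   [¬→-rule on 2]
5. ¬(¬q ∧ (r → ¬q)), 0   [¬→-rule on 2]
6. ¬(r → ¬q), 0   [¬∧-rule on 5 (branches; this branch)]
7. r, 0   [¬→-rule on 6]
8. q, 0   [¬→-rule on 6]
9. ¬p ∨ r, 1   [◇-rule on 3: fresh world 1, 0R1]
10. r, 1   [∨-rule on 9 (branches; this branch)]
11. □(¬q ∧ (r → ¬q)), 2   [◇-rule on 4: fresh world 2, 0R2]
12. ¬q ∧ (r → ¬q), 0   [□-rule on 11 via 2R0]
13. ¬q, 0   [∧-rule on 12]
14. r → ¬q, 0   [∧-rule on 12]
Accessibility: 0R0, 0R1, 0R2, 1R0, 1R1, 1R2, 2R0, 2R1, 2R2
Branch closes: q and ¬q both at 0.
Every branch closes; the branch above is one of them.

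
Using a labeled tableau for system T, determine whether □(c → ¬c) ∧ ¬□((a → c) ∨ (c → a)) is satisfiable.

1. □(c → ¬c) ∧ ¬□((a → c) ∨ (c → a)), 0
2. □(c → ¬c), 0   [∧-rule on 1]
3. ¬□((a → c) ∨ (c → a)), 0   [∧-rule on 1]
4. c → ¬c, 0   [□-rule on 2 via 0R0]
5. ¬c, 0   [→-rule on 4 (branches; this branch)]
6. ¬((a → c) ∨ (c → a)), 1   [¬□-rule on 3: fresh world 1, 0R1]
7. ¬(a → c), 1   [¬∨-rule on 6]
8. ¬(c → a), 1   [¬∨-rule on 6]
9. a, 1   [¬→-rule on 7]
10. ¬c, 1   [¬→-rule on 7]
11. c, 1   [¬→-rule on 8]
12. ¬a, 1   [¬→-rule on 8]
Accessibility: 0R0, 0R1, 1R1
Branch closes: c and ¬c both at 1.
(One branch shown.) All branches close.

No, unsatisfiable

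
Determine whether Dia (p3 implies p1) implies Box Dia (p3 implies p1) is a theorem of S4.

Invalid (countermodel exists)

Tableau for the negation not (Dia (p3 implies p1) implies Box Dia (p3 implies p1)):
1. not (Dia (p3 implies p1) implies Box Dia (p3 implies p1)), u
2. Dia (p3 implies p1), u
3. not Box Dia (p3 implies p1), u
4. p3 implies p1, v
5. p1, v
6. not Dia (p3 implies p1), w
7. not (p3 implies p1), w
8. p3, w
9. not p1, w
Accessibility: uRu, uRv, uRw, vRv, wRw
The negation has an open branch (countermodel exists).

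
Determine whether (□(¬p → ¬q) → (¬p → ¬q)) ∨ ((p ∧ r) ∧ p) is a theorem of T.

Tableau for the negation ¬((□(¬p → ¬q) → (¬p → ¬q)) ∨ ((p ∧ r) ∧ p)):
1. ¬((□(¬p → ¬q) → (¬p → ¬q)) ∨ ((p ∧ r) ∧ p)), w0
2. ¬(□(¬p → ¬q) → (¬p → ¬q)), w0   [¬∨-rule on 1]
3. ¬((p ∧ r) ∧ p), w0   [¬∨-rule on 1]
4. □(¬p → ¬q), w0   [¬→-rule on 2]
5. ¬(¬p → ¬q), w0   [¬→-rule on 2]
6. ¬p, w0   [¬→-rule on 5]
7. q, w0   [¬→-rule on 5]
8. ¬p → ¬q, w0   [□-rule on 4 via w0Rw0]
9. ¬q, w0   [→-rule on 8 (branches; this branch)]
Accessibility: w0Rw0
Branch closes: q and ¬q both at w0.
Every branch of the negation's tableau closes; the branch above is one of them.

Valid in T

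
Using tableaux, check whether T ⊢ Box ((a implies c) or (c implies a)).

Tableau for the negation not Box ((a implies c) or (c implies a)):
1. not Box ((a implies c) or (c implies a)), u
2. not ((a implies c) or (c implies a)), v
3. not (a implies c), v
4. not (c implies a), v
5. a, v
6. not c, v
7. c, v
8. not a, v
Accessibility: uRu, uRv, vRv
Branch closes: c and not c both at v.
All branches of the negation close; one closing branch shown above.

Valid in T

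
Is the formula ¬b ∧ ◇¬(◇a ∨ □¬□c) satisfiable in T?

Satisfiable (open branch found)

1. ¬b ∧ ◇¬(◇a ∨ □¬□c), w0
2. ¬b, w0
3. ◇¬(◇a ∨ □¬□c), w0
4. ¬(◇a ∨ □¬□c), w1
5. ¬◇a, w1
6. ¬□¬□c, w1
7. ¬a, w1
8. □c, w2
9. ¬a, w2
10. c, w2
Accessibility: w0Rw0, w0Rw1, w1Rw1, w1Rw2, w2Rw2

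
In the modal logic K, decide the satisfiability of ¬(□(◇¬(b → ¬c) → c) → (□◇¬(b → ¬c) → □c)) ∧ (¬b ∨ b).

1. ¬(□(◇¬(b → ¬c) → c) → (□◇¬(b → ¬c) → □c)) ∧ (¬b ∨ b), w0
2. ¬(□(◇¬(b → ¬c) → c) → (□◇¬(b → ¬c) → □c)), w0
3. ¬b ∨ b, w0
4. □(◇¬(b → ¬c) → c), w0
5. ¬(□◇¬(b → ¬c) → □c), w0
6. □◇¬(b → ¬c), w0
7. ¬□c, w0
8. b, w0
9. ¬c, w1
10. ◇¬(b → ¬c) → c, w1
11. ◇¬(b → ¬c), w1
12. ¬◇¬(b → ¬c), w1
13. ¬(b → ¬c), w2
14. b, w2
15. c, w2
16. b → ¬c, w2
17. ¬c, w2
Accessibility: w0Rw1, w1Rw2
Branch closes: c and ¬c both at w2.
All branches of the tableau close; one closing branch shown above.

Unsatisfiable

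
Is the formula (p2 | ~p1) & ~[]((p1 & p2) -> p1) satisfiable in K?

Unsatisfiable (every branch closes)

1. (p2 | ~p1) & ~[]((p1 & p2) -> p1), 0
2. p2 | ~p1, 0
3. ~[]((p1 & p2) -> p1), 0
4. ~p1, 0
5. ~((p1 & p2) -> p1), 1
6. p1 & p2, 1
7. ~p1, 1
8. p1, 1
9. p2, 1
Accessibility: 0R1
Branch closes: p1 and ~p1 both at 1.
(One branch shown.) All branches close.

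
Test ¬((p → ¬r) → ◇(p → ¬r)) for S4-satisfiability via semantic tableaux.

Unsatisfiable

1. ¬((p → ¬r) → ◇(p → ¬r)), u
2. p → ¬r, u   [¬→-rule on 1]
3. ¬◇(p → ¬r), u   [¬→-rule on 1]
4. ¬(p → ¬r), u   [¬◇-rule on 3 via uRu]
5. p, u   [¬→-rule on 4]
6. r, u   [¬→-rule on 4]
7. ¬r, u   [→-rule on 2 (branches; this branch)]
Accessibility: uRu
Branch closes: r and ¬r both at u.
(One branch shown.) All branches close.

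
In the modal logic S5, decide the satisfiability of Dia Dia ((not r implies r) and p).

1. Dia Dia ((not r implies r) and p), 0
2. Dia ((not r implies r) and p), 1   [Dia-rule on 1: fresh world 1, 0R1]
3. (not r implies r) and p, 2   [Dia-rule on 2: fresh world 2, 1R2]
4. not r implies r, 2   [and-rule on 3]
5. p, 2   [and-rule on 3]
6. r, 2   [implies-rule on 4 (branches; this branch)]
Accessibility: 0R0, 0R1, 0R2, 1R0, 1R1, 1R2, 2R0, 2R1, 2R2

Satisfiable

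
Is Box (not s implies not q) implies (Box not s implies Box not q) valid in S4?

Valid in S4

Tableau for the negation not (Box (not s implies not q) implies (Box not s implies Box not q)):
1. not (Box (not s implies not q) implies (Box not s implies Box not q)), w0
2. Box (not s implies not q), w0   [neg-implies-rule on 1]
3. not (Box not s implies Box not q), w0   [neg-implies-rule on 1]
4. Box not s, w0   [neg-implies-rule on 3]
5. not Box not q, w0   [neg-implies-rule on 3]
6. not s implies not q, w0   [Box-rule on 2 via w0Rw0]
7. not s, w0   [Box-rule on 4 via w0Rw0]
8. not q, w0   [implies-rule on 6 (branches; this branch)]
9. q, w1   [neg-Box-rule on 5: fresh world w1, w0Rw1]
10. not s implies not q, w1   [Box-rule on 2 via w0Rw1]
11. not s, w1   [Box-rule on 4 via w0Rw1]
12. not q, w1   [implies-rule on 10 (branches; this branch)]
Accessibility: w0Rw0, w0Rw1, w1Rw1
Branch closes: q and not q both at w1.
Every branch of the negation's tableau closes; the branch above is one of them.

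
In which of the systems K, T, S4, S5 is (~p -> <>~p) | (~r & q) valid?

T, S4, S5

T-tableau for the negation ~((~p -> <>~p) | (~r & q)):
1. ~((~p -> <>~p) | (~r & q)), 0
2. ~(~p -> <>~p), 0
3. ~(~r & q), 0
4. ~p, 0
5. ~<>~p, 0
6. p, 0
Accessibility: 0R0
Branch closes: p and ~p both at 0.
Every branch closes (one shown): valid in T, hence also in S4, S5 (every theorem of T is a theorem of S4 and S5).
K-tableau for the negation ~((~p -> <>~p) | (~r & q)):
1. ~((~p -> <>~p) | (~r & q)), 0
2. ~(~p -> <>~p), 0
3. ~(~r & q), 0
4. ~p, 0
5. ~<>~p, 0
6. ~q, 0
Complete open branch: countermodel on a K-frame, so not valid in K.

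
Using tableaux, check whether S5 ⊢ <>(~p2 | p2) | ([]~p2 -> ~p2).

Tableau for the negation ~(<>(~p2 | p2) | ([]~p2 -> ~p2)):
1. ~(<>(~p2 | p2) | ([]~p2 -> ~p2)), 0
2. ~<>(~p2 | p2), 0   [~|-rule on 1]
3. ~([]~p2 -> ~p2), 0   [~|-rule on 1]
4. []~p2, 0   [~->-rule on 3]
5. p2, 0   [~->-rule on 3]
6. ~(~p2 | p2), 0   [~<>-rule on 2 via 0R0]
7. ~p2, 0   [~|-rule on 6]
Accessibility: 0R0
Branch closes: p2 and ~p2 both at 0.
Every branch of the negation's tableau closes; the branch above is one of them.

Valid in S5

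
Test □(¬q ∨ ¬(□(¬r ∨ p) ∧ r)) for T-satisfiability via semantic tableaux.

1. □(¬q ∨ ¬(□(¬r ∨ p) ∧ r)), u
2. ¬q ∨ ¬(□(¬r ∨ p) ∧ r), u
3. ¬(□(¬r ∨ p) ∧ r), u
4. ¬r, u
Accessibility: uRu

Satisfiable (open branch found)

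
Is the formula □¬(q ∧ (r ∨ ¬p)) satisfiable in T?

Satisfiable (open branch found)

1. □¬(q ∧ (r ∨ ¬p)), 0
2. ¬(q ∧ (r ∨ ¬p)), 0
3. ¬(r ∨ ¬p), 0
4. ¬r, 0
5. p, 0
Accessibility: 0R0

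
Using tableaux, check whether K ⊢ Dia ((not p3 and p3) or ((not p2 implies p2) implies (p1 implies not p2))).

Tableau for the negation not Dia ((not p3 and p3) or ((not p2 implies p2) implies (p1 implies not p2))):
1. not Dia ((not p3 and p3) or ((not p2 implies p2) implies (p1 implies not p2))), w0
The negation has an open branch (countermodel exists).

No, not valid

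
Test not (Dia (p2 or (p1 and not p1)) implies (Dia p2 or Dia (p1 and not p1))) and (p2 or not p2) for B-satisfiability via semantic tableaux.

1. not (Dia (p2 or (p1 and not p1)) implies (Dia p2 or Dia (p1 and not p1))) and (p2 or not p2), u
2. not (Dia (p2 or (p1 and not p1)) implies (Dia p2 or Dia (p1 and not p1))), u
3. p2 or not p2, u
4. Dia (p2 or (p1 and not p1)), u
5. not (Dia p2 or Dia (p1 and not p1)), u
6. not Dia p2, u
7. not Dia (p1 and not p1), u
8. not p2, u
9. not (p1 and not p1), u
10. p1, u
11. p2 or (p1 and not p1), v
12. not p2, v
13. not (p1 and not p1), v
14. p1 and not p1, v
15. p1, v
16. not p1, v
Accessibility: uRu, uRv, vRu, vRv
Branch closes: p1 and not p1 both at v.
All branches of the tableau close; one closing branch shown above.

Unsatisfiable (every branch closes)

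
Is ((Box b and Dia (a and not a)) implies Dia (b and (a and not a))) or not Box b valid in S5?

Valid

Tableau for the negation not (((Box b and Dia (a and not a)) implies Dia (b and (a and not a))) or not Box b):
1. not (((Box b and Dia (a and not a)) implies Dia (b and (a and not a))) or not Box b), 0
2. not ((Box b and Dia (a and not a)) implies Dia (b and (a and not a))), 0
3. Box b, 0
4. Box b and Dia (a and not a), 0
5. not Dia (b and (a and not a)), 0
6. Dia (a and not a), 0
7. b, 0
8. not (b and (a and not a)), 0
9. not (a and not a), 0
10. a, 0
11. a and not a, 1
12. a, 1
13. not a, 1
Accessibility: 0R0, 0R1, 1R0, 1R1
Branch closes: a and not a both at 1.
Every branch of the negation's tableau closes; the branch above is one of them.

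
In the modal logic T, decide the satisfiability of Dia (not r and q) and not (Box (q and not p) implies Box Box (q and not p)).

1. Dia (not r and q) and not (Box (q and not p) implies Box Box (q and not p)), 0
2. Dia (not r and q), 0   [and-rule on 1]
3. not (Box (q and not p) implies Box Box (q and not p)), 0   [and-rule on 1]
4. Box (q and not p), 0   [neg-implies-rule on 3]
5. not Box Box (q and not p), 0   [neg-implies-rule on 3]
6. q and not p, 0   [Box-rule on 4 via 0R0]
7. q, 0   [and-rule on 6]
8. not p, 0   [and-rule on 6]
9. not r and q, 1   [Dia-rule on 2: fresh world 1, 0R1]
10. not r, 1   [and-rule on 9]
11. q, 1   [and-rule on 9]
12. q and not p, 1   [Box-rule on 4 via 0R1]
13. not p, 1   [and-rule on 12]
14. not Box (q and not p), 2   [neg-Box-rule on 5: fresh world 2, 0R2]
15. q and not p, 2   [Box-rule on 4 via 0R2]
16. q, 2   [and-rule on 15]
17. not p, 2   [and-rule on 15]
18. not (q and not p), 3   [neg-Box-rule on 14: fresh world 3, 2R3]
19. p, 3   [neg-and-rule on 18 (branches; this branch)]
Accessibility: 0R0, 0R1, 0R2, 1R1, 2R2, 2R3, 3R3

Satisfiable (open branch found)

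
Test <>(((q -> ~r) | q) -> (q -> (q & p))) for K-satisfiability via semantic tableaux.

Yes, satisfiable

1. <>(((q -> ~r) | q) -> (q -> (q & p))), 0
2. ((q -> ~r) | q) -> (q -> (q & p)), 1   [<>-rule on 1: fresh world 1, 0R1]
3. q -> (q & p), 1   [->-rule on 2 (branches; this branch)]
4. q & p, 1   [->-rule on 3 (branches; this branch)]
5. q, 1   [&-rule on 4]
6. p, 1   [&-rule on 4]
Accessibility: 0R1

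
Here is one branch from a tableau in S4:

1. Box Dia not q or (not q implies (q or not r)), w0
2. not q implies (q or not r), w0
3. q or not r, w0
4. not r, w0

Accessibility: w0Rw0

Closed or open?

No atom appears with both signs at the same world.

Open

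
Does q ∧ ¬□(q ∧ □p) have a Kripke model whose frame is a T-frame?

1. q ∧ ¬□(q ∧ □p), u
2. q, u
3. ¬□(q ∧ □p), u
4. ¬(q ∧ □p), v
5. ¬□p, v
6. ¬p, w
Accessibility: uRu, uRv, vRv, vRw, wRw

Yes, satisfiable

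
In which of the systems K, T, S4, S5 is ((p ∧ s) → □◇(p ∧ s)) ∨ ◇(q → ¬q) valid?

S5

S4-tableau for the negation ¬(((p ∧ s) → □◇(p ∧ s)) ∨ ◇(q → ¬q)):
1. ¬(((p ∧ s) → □◇(p ∧ s)) ∨ ◇(q → ¬q)), w0
2. ¬((p ∧ s) → □◇(p ∧ s)), w0
3. ¬◇(q → ¬q), w0
4. p ∧ s, w0
5. ¬□◇(p ∧ s), w0
6. p, w0
7. s, w0
8. ¬(q → ¬q), w0
9. q, w0
10. ¬◇(p ∧ s), w1
11. ¬(q → ¬q), w1
12. q, w1
13. ¬(p ∧ s), w1
14. ¬s, w1
Accessibility: w0Rw0, w0Rw1, w1Rw1
Complete open branch: countermodel on an S4-frame, so not valid in S4, nor in K, T (the same frame is also a K-frame and a T-frame).
S5-tableau for the negation ¬(((p ∧ s) → □◇(p ∧ s)) ∨ ◇(q → ¬q)):
1. ¬(((p ∧ s) → □◇(p ∧ s)) ∨ ◇(q → ¬q)), w0
2. ¬((p ∧ s) → □◇(p ∧ s)), w0
3. ¬◇(q → ¬q), w0
4. p ∧ s, w0
5. ¬□◇(p ∧ s), w0
6. p, w0
7. s, w0
8. ¬(q → ¬q), w0
9. q, w0
10. ¬◇(p ∧ s), w1
11. ¬(q → ¬q), w1
12. q, w1
13. ¬(p ∧ s), w0
14. ¬(p ∧ s), w1
15. ¬s, w0
Accessibility: w0Rw0, w0Rw1, w1Rw0, w1Rw1
Branch closes: s and ¬s both at w0.
Every branch closes (one shown): valid in S5.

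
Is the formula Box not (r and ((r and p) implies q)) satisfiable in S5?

Satisfiable

1. Box not (r and ((r and p) implies q)), w0
2. not (r and ((r and p) implies q)), w0
3. not ((r and p) implies q), w0
4. r and p, w0
5. not q, w0
6. r, w0
7. p, w0
Accessibility: w0Rw0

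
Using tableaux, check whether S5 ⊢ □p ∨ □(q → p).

No, not valid

Tableau for the negation ¬(□p ∨ □(q → p)):
1. ¬(□p ∨ □(q → p)), w0
2. ¬□p, w0
3. ¬□(q → p), w0
4. ¬p, w1
5. ¬(q → p), w2
6. q, w2
7. ¬p, w2
Accessibility: w0Rw0, w0Rw1, w0Rw2, w1Rw0, w1Rw1, w1Rw2, w2Rw0, w2Rw1, w2Rw2
The negation has an open branch (countermodel exists).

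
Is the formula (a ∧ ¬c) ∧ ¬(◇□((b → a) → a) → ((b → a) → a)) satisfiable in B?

No, unsatisfiable

1. (a ∧ ¬c) ∧ ¬(◇□((b → a) → a) → ((b → a) → a)), u
2. a ∧ ¬c, u   [∧-rule on 1]
3. ¬(◇□((b → a) → a) → ((b → a) → a)), u   [∧-rule on 1]
4. a, u   [∧-rule on 2]
5. ¬c, u   [∧-rule on 2]
6. ◇□((b → a) → a), u   [¬→-rule on 3]
7. ¬((b → a) → a), u   [¬→-rule on 3]
8. b → a, u   [¬→-rule on 7]
9. ¬a, u   [¬→-rule on 7]
Accessibility: uRu
Branch closes: a and ¬a both at u.
Every branch closes; the branch above is one of them.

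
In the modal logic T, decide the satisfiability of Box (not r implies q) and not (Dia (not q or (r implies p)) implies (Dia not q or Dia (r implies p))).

Unsatisfiable (every branch closes)

1. Box (not r implies q) and not (Dia (not q or (r implies p)) implies (Dia not q or Dia (r implies p))), w0
2. Box (not r implies q), w0
3. not (Dia (not q or (r implies p)) implies (Dia not q or Dia (r implies p))), w0
4. Dia (not q or (r implies p)), w0
5. not (Dia not q or Dia (r implies p)), w0
6. not Dia not q, w0
7. not Dia (r implies p), w0
8. not r implies q, w0
9. q, w0
10. not (r implies p), w0
11. r, w0
12. not p, w0
13. not q or (r implies p), w1
14. not r implies q, w1
15. q, w1
16. not (r implies p), w1
17. r, w1
18. not p, w1
19. r implies p, w1
20. p, w1
Accessibility: w0Rw0, w0Rw1, w1Rw1
Branch closes: p and not p both at w1.
All branches of the tableau close; one closing branch shown above.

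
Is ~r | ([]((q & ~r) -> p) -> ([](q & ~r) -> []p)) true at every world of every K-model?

Tableau for the negation ~(~r | ([]((q & ~r) -> p) -> ([](q & ~r) -> []p))):
1. ~(~r | ([]((q & ~r) -> p) -> ([](q & ~r) -> []p))), 0
2. r, 0   [~|-rule on 1]
3. ~([]((q & ~r) -> p) -> ([](q & ~r) -> []p)), 0   [~|-rule on 1]
4. []((q & ~r) -> p), 0   [~->-rule on 3]
5. ~([](q & ~r) -> []p), 0   [~->-rule on 3]
6. [](q & ~r), 0   [~->-rule on 5]
7. ~[]p, 0   [~->-rule on 5]
8. ~p, 1   [~[]-rule on 7: fresh world 1, 0R1]
9. (q & ~r) -> p, 1   [[]-rule on 4 via 0R1]
10. q & ~r, 1   [[]-rule on 6 via 0R1]
11. q, 1   [&-rule on 10]
12. ~r, 1   [&-rule on 10]
13. ~(q & ~r), 1   [->-rule on 9 (branches; this branch)]
14. r, 1   [~&-rule on 13 (branches; this branch)]
Accessibility: 0R1
Branch closes: r and ~r both at 1.
Every branch of the negation's tableau closes; the branch above is one of them.

Valid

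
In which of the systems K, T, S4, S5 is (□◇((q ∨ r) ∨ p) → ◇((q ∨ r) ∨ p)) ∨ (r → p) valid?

K-tableau for the negation ¬((□◇((q ∨ r) ∨ p) → ◇((q ∨ r) ∨ p)) ∨ (r → p)):
1. ¬((□◇((q ∨ r) ∨ p) → ◇((q ∨ r) ∨ p)) ∨ (r → p)), u
2. ¬(□◇((q ∨ r) ∨ p) → ◇((q ∨ r) ∨ p)), u
3. ¬(r → p), u
4. □◇((q ∨ r) ∨ p), u
5. ¬◇((q ∨ r) ∨ p), u
6. r, u
7. ¬p, u
Complete open branch: countermodel on a K-frame, so not valid in K.
T-tableau for the negation ¬((□◇((q ∨ r) ∨ p) → ◇((q ∨ r) ∨ p)) ∨ (r → p)):
1. ¬((□◇((q ∨ r) ∨ p) → ◇((q ∨ r) ∨ p)) ∨ (r → p)), u
2. ¬(□◇((q ∨ r) ∨ p) → ◇((q ∨ r) ∨ p)), u
3. ¬(r → p), u
4. □◇((q ∨ r) ∨ p), u
5. ¬◇((q ∨ r) ∨ p), u
6. r, u
7. ¬p, u
8. ◇((q ∨ r) ∨ p), u
9. ¬((q ∨ r) ∨ p), u
10. ¬(q ∨ r), u
11. ¬q, u
12. ¬r, u
Accessibility: uRu
Branch closes: r and ¬r both at u.
Every branch closes (one shown): valid in T, hence also in S4, S5 (every theorem of T is a theorem of S4 and S5).

T, S4, S5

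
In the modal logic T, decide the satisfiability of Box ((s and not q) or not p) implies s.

Satisfiable (open branch found)

1. Box ((s and not q) or not p) implies s, w0
2. s, w0   [implies-rule on 1 (branches; this branch)]
Accessibility: w0Rw0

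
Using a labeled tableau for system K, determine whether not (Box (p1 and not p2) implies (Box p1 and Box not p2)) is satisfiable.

Unsatisfiable

1. not (Box (p1 and not p2) implies (Box p1 and Box not p2)), 0
2. Box (p1 and not p2), 0
3. not (Box p1 and Box not p2), 0
4. not Box not p2, 0
5. p2, 1
6. p1 and not p2, 1
7. p1, 1
8. not p2, 1
Accessibility: 0R1
Branch closes: p2 and not p2 both at 1.
Every branch closes; the branch above is one of them.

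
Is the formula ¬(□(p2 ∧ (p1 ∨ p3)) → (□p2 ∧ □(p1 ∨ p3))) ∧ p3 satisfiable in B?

No, unsatisfiable

1. ¬(□(p2 ∧ (p1 ∨ p3)) → (□p2 ∧ □(p1 ∨ p3))) ∧ p3, u
2. ¬(□(p2 ∧ (p1 ∨ p3)) → (□p2 ∧ □(p1 ∨ p3))), u
3. p3, u
4. □(p2 ∧ (p1 ∨ p3)), u
5. ¬(□p2 ∧ □(p1 ∨ p3)), u
6. p2 ∧ (p1 ∨ p3), u
7. p2, u
8. p1 ∨ p3, u
9. ¬□(p1 ∨ p3), u
10. ¬(p1 ∨ p3), v
11. ¬p1, v
12. ¬p3, v
13. p2 ∧ (p1 ∨ p3), v
14. p2, v
15. p1 ∨ p3, v
16. p3, v
Accessibility: uRu, uRv, vRu, vRv
Branch closes: p3 and ¬p3 both at v.
Every branch closes; the branch above is one of them.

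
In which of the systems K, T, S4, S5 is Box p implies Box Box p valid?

S4, S5

T-tableau for the negation not (Box p implies Box Box p):
1. not (Box p implies Box Box p), w0
2. Box p, w0
3. not Box Box p, w0
4. p, w0
5. not Box p, w1
6. p, w1
7. not p, w2
Accessibility: w0Rw0, w0Rw1, w1Rw1, w1Rw2, w2Rw2
Complete open branch: countermodel on a T-frame, so not valid in T, nor in K (the same frame is also a K-frame).
S4-tableau for the negation not (Box p implies Box Box p):
1. not (Box p implies Box Box p), w0
2. Box p, w0
3. not Box Box p, w0
4. p, w0
5. not Box p, w1
6. p, w1
7. not p, w2
8. p, w2
Accessibility: w0Rw0, w0Rw1, w0Rw2, w1Rw1, w1Rw2, w2Rw2
Branch closes: p and not p both at w2.
Every branch closes (one shown): valid in S4, hence also in S5 (every theorem of S4 is a theorem of S5).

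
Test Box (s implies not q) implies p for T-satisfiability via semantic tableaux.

Satisfiable

1. Box (s implies not q) implies p, w0
2. p, w0
Accessibility: w0Rw0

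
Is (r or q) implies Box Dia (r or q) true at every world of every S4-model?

Tableau for the negation not ((r or q) implies Box Dia (r or q)):
1. not ((r or q) implies Box Dia (r or q)), u
2. r or q, u
3. not Box Dia (r or q), u
4. q, u
5. not Dia (r or q), v
6. not (r or q), v
7. not r, v
8. not q, v
Accessibility: uRu, uRv, vRv
The negation has an open branch (countermodel exists).

No, not valid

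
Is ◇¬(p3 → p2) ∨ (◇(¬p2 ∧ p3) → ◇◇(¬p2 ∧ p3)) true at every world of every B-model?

Tableau for the negation ¬(◇¬(p3 → p2) ∨ (◇(¬p2 ∧ p3) → ◇◇(¬p2 ∧ p3))):
1. ¬(◇¬(p3 → p2) ∨ (◇(¬p2 ∧ p3) → ◇◇(¬p2 ∧ p3))), w0
2. ¬◇¬(p3 → p2), w0   [¬∨-rule on 1]
3. ¬(◇(¬p2 ∧ p3) → ◇◇(¬p2 ∧ p3)), w0   [¬∨-rule on 1]
4. ◇(¬p2 ∧ p3), w0   [¬→-rule on 3]
5. ¬◇◇(¬p2 ∧ p3), w0   [¬→-rule on 3]
6. p3 → p2, w0   [¬◇-rule on 2 via w0Rw0]
7. ¬◇(¬p2 ∧ p3), w0   [¬◇-rule on 5 via w0Rw0]
8. ¬(¬p2 ∧ p3), w0   [¬◇-rule on 7 via w0Rw0]
9. p2, w0   [→-rule on 6 (branches; this branch)]
10. ¬p3, w0   [¬∧-rule on 8 (branches; this branch)]
11. ¬p2 ∧ p3, w1   [◇-rule on 4: fresh world w1, w0Rw1]
12. ¬p2, w1   [∧-rule on 11]
13. p3, w1   [∧-rule on 11]
14. p3 → p2, w1   [¬◇-rule on 2 via w0Rw1]
15. ¬◇(¬p2 ∧ p3), w1   [¬◇-rule on 5 via w0Rw1]
16. ¬(¬p2 ∧ p3), w1   [¬◇-rule on 7 via w0Rw1]
17. p2, w1   [→-rule on 14 (branches; this branch)]
Accessibility: w0Rw0, w0Rw1, w1Rw0, w1Rw1
Branch closes: p2 and ¬p2 both at w1.
All branches of the negation close; one closing branch shown above.

Valid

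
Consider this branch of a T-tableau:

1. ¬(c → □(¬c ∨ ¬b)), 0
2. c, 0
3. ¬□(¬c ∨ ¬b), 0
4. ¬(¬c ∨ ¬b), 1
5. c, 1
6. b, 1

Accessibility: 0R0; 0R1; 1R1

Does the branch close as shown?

Not closed

There is no literal clash: for every atom and world, at most one sign appears.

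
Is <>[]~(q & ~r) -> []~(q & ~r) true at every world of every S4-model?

Tableau for the negation ~(<>[]~(q & ~r) -> []~(q & ~r)):
1. ~(<>[]~(q & ~r) -> []~(q & ~r)), u
2. <>[]~(q & ~r), u   [~->-rule on 1]
3. ~[]~(q & ~r), u   [~->-rule on 1]
4. []~(q & ~r), v   [<>-rule on 2: fresh world v, uRv]
5. ~(q & ~r), v   [[]-rule on 4 via vRv]
6. r, v   [~&-rule on 5 (branches; this branch)]
7. q & ~r, w   [~[]-rule on 3: fresh world w, uRw]
8. q, w   [&-rule on 7]
9. ~r, w   [&-rule on 7]
Accessibility: uRu, uRv, uRw, vRv, wRw
The negation has an open branch (countermodel exists).

Invalid (countermodel exists)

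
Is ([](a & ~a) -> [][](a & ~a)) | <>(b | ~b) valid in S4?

Tableau for the negation ~(([](a & ~a) -> [][](a & ~a)) | <>(b | ~b)):
1. ~(([](a & ~a) -> [][](a & ~a)) | <>(b | ~b)), w0
2. ~([](a & ~a) -> [][](a & ~a)), w0
3. ~<>(b | ~b), w0
4. [](a & ~a), w0
5. ~[][](a & ~a), w0
6. ~(b | ~b), w0
7. ~b, w0
8. b, w0
Accessibility: w0Rw0
Branch closes: b and ~b both at w0.
All branches of the negation close; one closing branch shown above.

Yes, valid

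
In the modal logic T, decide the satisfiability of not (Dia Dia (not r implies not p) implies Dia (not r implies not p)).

1. not (Dia Dia (not r implies not p) implies Dia (not r implies not p)), 0
2. Dia Dia (not r implies not p), 0   [neg-implies-rule on 1]
3. not Dia (not r implies not p), 0   [neg-implies-rule on 1]
4. not (not r implies not p), 0   [neg-Dia-rule on 3 via 0R0]
5. not r, 0   [neg-implies-rule on 4]
6. p, 0   [neg-implies-rule on 4]
7. Dia (not r implies not p), 1   [Dia-rule on 2: fresh world 1, 0R1]
8. not (not r implies not p), 1   [neg-Dia-rule on 3 via 0R1]
9. not r, 1   [neg-implies-rule on 8]
10. p, 1   [neg-implies-rule on 8]
11. not r implies not p, 2   [Dia-rule on 7: fresh world 2, 1R2]
12. not p, 2   [implies-rule on 11 (branches; this branch)]
Accessibility: 0R0, 0R1, 1R1, 1R2, 2R2

Satisfiable (open branch found)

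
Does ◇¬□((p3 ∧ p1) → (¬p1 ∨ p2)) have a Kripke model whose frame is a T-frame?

1. ◇¬□((p3 ∧ p1) → (¬p1 ∨ p2)), u
2. ¬□((p3 ∧ p1) → (¬p1 ∨ p2)), v   [◇-rule on 1: fresh world v, uRv]
3. ¬((p3 ∧ p1) → (¬p1 ∨ p2)), w   [¬□-rule on 2: fresh world w, vRw]
4. p3 ∧ p1, w   [¬→-rule on 3]
5. ¬(¬p1 ∨ p2), w   [¬→-rule on 3]
6. p3, w   [∧-rule on 4]
7. p1, w   [∧-rule on 4]
8. ¬p2, w   [¬∨-rule on 5]
Accessibility: uRu, uRv, vRv, vRw, wRw

Satisfiable (open branch found)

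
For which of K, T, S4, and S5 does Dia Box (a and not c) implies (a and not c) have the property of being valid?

S5

S4-tableau for the negation not (Dia Box (a and not c) implies (a and not c)):
1. not (Dia Box (a and not c) implies (a and not c)), 0
2. Dia Box (a and not c), 0
3. not (a and not c), 0
4. c, 0
5. Box (a and not c), 1
6. a and not c, 1
7. a, 1
8. not c, 1
Accessibility: 0R0, 0R1, 1R1
Complete open branch: countermodel on an S4-frame, so not valid in S4, nor in K, T (the same frame is also a K-frame and a T-frame).
S5-tableau for the negation not (Dia Box (a and not c) implies (a and not c)):
1. not (Dia Box (a and not c) implies (a and not c)), 0
2. Dia Box (a and not c), 0
3. not (a and not c), 0
4. c, 0
5. Box (a and not c), 1
6. a and not c, 0
7. a, 0
8. not c, 0
Accessibility: 0R0, 0R1, 1R0, 1R1
Branch closes: c and not c both at 0.
Every branch closes (one shown): valid in S5.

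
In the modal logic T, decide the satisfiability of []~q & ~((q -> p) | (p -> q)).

Unsatisfiable (every branch closes)

1. []~q & ~((q -> p) | (p -> q)), 0
2. []~q, 0
3. ~((q -> p) | (p -> q)), 0
4. ~(q -> p), 0
5. ~(p -> q), 0
6. q, 0
7. ~p, 0
8. p, 0
9. ~q, 0
Accessibility: 0R0
Branch closes: p and ~p both at 0.
Every branch closes; the branch above is one of them.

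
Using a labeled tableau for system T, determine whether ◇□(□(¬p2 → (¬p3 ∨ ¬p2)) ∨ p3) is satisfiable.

Satisfiable

1. ◇□(□(¬p2 → (¬p3 ∨ ¬p2)) ∨ p3), 0
2. □(□(¬p2 → (¬p3 ∨ ¬p2)) ∨ p3), 1   [◇-rule on 1: fresh world 1, 0R1]
3. □(¬p2 → (¬p3 ∨ ¬p2)) ∨ p3, 1   [□-rule on 2 via 1R1]
4. p3, 1   [∨-rule on 3 (branches; this branch)]
Accessibility: 0R0, 0R1, 1R1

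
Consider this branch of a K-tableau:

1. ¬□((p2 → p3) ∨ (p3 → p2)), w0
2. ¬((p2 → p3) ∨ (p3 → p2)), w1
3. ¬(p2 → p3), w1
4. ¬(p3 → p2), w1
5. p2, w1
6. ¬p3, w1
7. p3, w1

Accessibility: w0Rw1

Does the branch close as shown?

Both p3 and ¬p3 appear at w1.

Yes, closed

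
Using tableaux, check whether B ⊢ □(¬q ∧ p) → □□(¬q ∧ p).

Tableau for the negation ¬(□(¬q ∧ p) → □□(¬q ∧ p)):
1. ¬(□(¬q ∧ p) → □□(¬q ∧ p)), 0
2. □(¬q ∧ p), 0
3. ¬□□(¬q ∧ p), 0
4. ¬q ∧ p, 0
5. ¬q, 0
6. p, 0
7. ¬□(¬q ∧ p), 1
8. ¬q ∧ p, 1
9. ¬q, 1
10. p, 1
11. ¬(¬q ∧ p), 2
12. ¬p, 2
Accessibility: 0R0, 0R1, 1R0, 1R1, 1R2, 2R1, 2R2
The negation has an open branch (countermodel exists).

No, not valid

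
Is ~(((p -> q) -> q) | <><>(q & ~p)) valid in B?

No, not valid

Tableau for the negation ((p -> q) -> q) | <><>(q & ~p):
1. ((p -> q) -> q) | <><>(q & ~p), 0
2. <><>(q & ~p), 0   [|-rule on 1 (branches; this branch)]
3. <>(q & ~p), 1   [<>-rule on 2: fresh world 1, 0R1]
4. q & ~p, 2   [<>-rule on 3: fresh world 2, 1R2]
5. q, 2   [&-rule on 4]
6. ~p, 2   [&-rule on 4]
Accessibility: 0R0, 0R1, 1R0, 1R1, 1R2, 2R1, 2R2
The negation has an open branch (countermodel exists).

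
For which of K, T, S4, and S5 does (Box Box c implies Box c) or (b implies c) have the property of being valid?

K-tableau for the negation not ((Box Box c implies Box c) or (b implies c)):
1. not ((Box Box c implies Box c) or (b implies c)), 0
2. not (Box Box c implies Box c), 0
3. not (b implies c), 0
4. Box Box c, 0
5. not Box c, 0
6. b, 0
7. not c, 0
8. not c, 1
9. Box c, 1
Accessibility: 0R1
Complete open branch: countermodel on a K-frame, so not valid in K.
T-tableau for the negation not ((Box Box c implies Box c) or (b implies c)):
1. not ((Box Box c implies Box c) or (b implies c)), 0
2. not (Box Box c implies Box c), 0
3. not (b implies c), 0
4. Box Box c, 0
5. not Box c, 0
6. b, 0
7. not c, 0
8. Box c, 0
9. c, 0
Accessibility: 0R0
Branch closes: c and not c both at 0.
Every branch closes (one shown): valid in T, hence also in S4, S5 (every theorem of T is a theorem of S4 and S5).

T, S4, S5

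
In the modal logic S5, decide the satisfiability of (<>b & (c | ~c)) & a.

Satisfiable

1. (<>b & (c | ~c)) & a, w0
2. <>b & (c | ~c), w0
3. a, w0
4. <>b, w0
5. c | ~c, w0
6. ~c, w0
7. b, w1
Accessibility: w0Rw0, w0Rw1, w1Rw0, w1Rw1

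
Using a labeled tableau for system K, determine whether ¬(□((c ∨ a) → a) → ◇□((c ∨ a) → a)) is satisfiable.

1. ¬(□((c ∨ a) → a) → ◇□((c ∨ a) → a)), w0
2. □((c ∨ a) → a), w0
3. ¬◇□((c ∨ a) → a), w0

Yes, satisfiable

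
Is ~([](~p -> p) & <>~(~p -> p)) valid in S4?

Tableau for the negation [](~p -> p) & <>~(~p -> p):
1. [](~p -> p) & <>~(~p -> p), w0
2. [](~p -> p), w0   [&-rule on 1]
3. <>~(~p -> p), w0   [&-rule on 1]
4. ~p -> p, w0   [[]-rule on 2 via w0Rw0]
5. p, w0   [->-rule on 4 (branches; this branch)]
6. ~(~p -> p), w1   [<>-rule on 3: fresh world w1, w0Rw1]
7. ~p, w1   [~->-rule on 6]
8. ~p -> p, w1   [[]-rule on 2 via w0Rw1]
9. p, w1   [->-rule on 8 (branches; this branch)]
Accessibility: w0Rw0, w0Rw1, w1Rw1
Branch closes: p and ~p both at w1.
All branches of the negation close; one closing branch shown above.

Valid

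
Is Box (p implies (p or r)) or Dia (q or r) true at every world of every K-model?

Tableau for the negation not (Box (p implies (p or r)) or Dia (q or r)):
1. not (Box (p implies (p or r)) or Dia (q or r)), 0
2. not Box (p implies (p or r)), 0
3. not Dia (q or r), 0
4. not (p implies (p or r)), 1
5. p, 1
6. not (p or r), 1
7. not p, 1
8. not r, 1
Accessibility: 0R1
Branch closes: p and not p both at 1.
All branches of the negation close; one closing branch shown above.

Yes, valid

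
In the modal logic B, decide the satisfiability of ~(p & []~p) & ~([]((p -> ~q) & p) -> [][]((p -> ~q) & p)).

Yes, satisfiable

1. ~(p & []~p) & ~([]((p -> ~q) & p) -> [][]((p -> ~q) & p)), u
2. ~(p & []~p), u
3. ~([]((p -> ~q) & p) -> [][]((p -> ~q) & p)), u
4. []((p -> ~q) & p), u
5. ~[][]((p -> ~q) & p), u
6. (p -> ~q) & p, u
7. p -> ~q, u
8. p, u
9. ~[]~p, u
10. ~q, u
11. ~[]((p -> ~q) & p), v
12. (p -> ~q) & p, v
13. p -> ~q, v
14. p, v
15. ~q, v
16. p, w
17. (p -> ~q) & p, w
18. p -> ~q, w
19. ~q, w
20. ~((p -> ~q) & p), x
21. ~p, x
Accessibility: uRu, uRv, uRw, vRu, vRv, vRx, wRu, wRw, xRv, xRx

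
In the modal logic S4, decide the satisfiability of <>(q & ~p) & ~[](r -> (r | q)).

No, unsatisfiable

1. <>(q & ~p) & ~[](r -> (r | q)), u
2. <>(q & ~p), u
3. ~[](r -> (r | q)), u
4. q & ~p, v
5. q, v
6. ~p, v
7. ~(r -> (r | q)), w
8. r, w
9. ~(r | q), w
10. ~r, w
11. ~q, w
Accessibility: uRu, uRv, uRw, vRv, wRw
Branch closes: r and ~r both at w.
Every branch closes; the branch above is one of them.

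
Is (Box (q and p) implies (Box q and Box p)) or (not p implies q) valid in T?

Valid in T

Tableau for the negation not ((Box (q and p) implies (Box q and Box p)) or (not p implies q)):
1. not ((Box (q and p) implies (Box q and Box p)) or (not p implies q)), u
2. not (Box (q and p) implies (Box q and Box p)), u
3. not (not p implies q), u
4. Box (q and p), u
5. not (Box q and Box p), u
6. not p, u
7. not q, u
8. q and p, u
9. q, u
10. p, u
Accessibility: uRu
Branch closes: q and not q both at u.
Every branch of the negation's tableau closes; the branch above is one of them.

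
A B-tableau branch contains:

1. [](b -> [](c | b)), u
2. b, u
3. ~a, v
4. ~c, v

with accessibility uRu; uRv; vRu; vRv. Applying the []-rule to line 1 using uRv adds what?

b -> [](c | b), v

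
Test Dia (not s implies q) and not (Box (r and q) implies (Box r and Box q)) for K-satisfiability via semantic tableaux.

1. Dia (not s implies q) and not (Box (r and q) implies (Box r and Box q)), u
2. Dia (not s implies q), u
3. not (Box (r and q) implies (Box r and Box q)), u
4. Box (r and q), u
5. not (Box r and Box q), u
6. not Box q, u
7. not s implies q, v
8. r and q, v
9. r, v
10. q, v
11. not q, w
12. r and q, w
13. r, w
14. q, w
Accessibility: uRv, uRw
Branch closes: q and not q both at w.
Every branch closes; the branch above is one of them.

No, unsatisfiable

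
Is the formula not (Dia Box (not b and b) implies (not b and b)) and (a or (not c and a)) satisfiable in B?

Unsatisfiable

1. not (Dia Box (not b and b) implies (not b and b)) and (a or (not c and a)), w0
2. not (Dia Box (not b and b) implies (not b and b)), w0
3. a or (not c and a), w0
4. Dia Box (not b and b), w0
5. not (not b and b), w0
6. not c and a, w0
7. not c, w0
8. a, w0
9. not b, w0
10. Box (not b and b), w1
11. not b and b, w0
12. b, w0
Accessibility: w0Rw0, w0Rw1, w1Rw0, w1Rw1
Branch closes: b and not b both at w0.
(One branch shown.) All branches close.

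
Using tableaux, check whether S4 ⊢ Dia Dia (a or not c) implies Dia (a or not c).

Yes, valid

Tableau for the negation not (Dia Dia (a or not c) implies Dia (a or not c)):
1. not (Dia Dia (a or not c) implies Dia (a or not c)), w0
2. Dia Dia (a or not c), w0
3. not Dia (a or not c), w0
4. not (a or not c), w0
5. not a, w0
6. c, w0
7. Dia (a or not c), w1
8. not (a or not c), w1
9. not a, w1
10. c, w1
11. a or not c, w2
12. not (a or not c), w2
13. not a, w2
14. c, w2
15. not c, w2
Accessibility: w0Rw0, w0Rw1, w0Rw2, w1Rw1, w1Rw2, w2Rw2
Branch closes: c and not c both at w2.
Every branch of the negation's tableau closes; the branch above is one of them.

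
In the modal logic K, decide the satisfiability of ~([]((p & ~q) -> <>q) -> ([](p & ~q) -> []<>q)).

Unsatisfiable

1. ~([]((p & ~q) -> <>q) -> ([](p & ~q) -> []<>q)), u
2. []((p & ~q) -> <>q), u   [~->-rule on 1]
3. ~([](p & ~q) -> []<>q), u   [~->-rule on 1]
4. [](p & ~q), u   [~->-rule on 3]
5. ~[]<>q, u   [~->-rule on 3]
6. ~<>q, v   [~[]-rule on 5: fresh world v, uRv]
7. (p & ~q) -> <>q, v   [[]-rule on 2 via uRv]
8. p & ~q, v   [[]-rule on 4 via uRv]
9. p, v   [&-rule on 8]
10. ~q, v   [&-rule on 8]
11. <>q, v   [->-rule on 7 (branches; this branch)]
12. q, w   [<>-rule on 11: fresh world w, vRw]
13. ~q, w   [~<>-rule on 6 via vRw]
Accessibility: uRv, vRw
Branch closes: q and ~q both at w.
All branches of the tableau close; one closing branch shown above.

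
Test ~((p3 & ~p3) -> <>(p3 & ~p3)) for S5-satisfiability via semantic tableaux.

Unsatisfiable

1. ~((p3 & ~p3) -> <>(p3 & ~p3)), w0
2. p3 & ~p3, w0
3. ~<>(p3 & ~p3), w0
4. p3, w0
5. ~p3, w0
Accessibility: w0Rw0
Branch closes: p3 and ~p3 both at w0.
All branches of the tableau close; one closing branch shown above.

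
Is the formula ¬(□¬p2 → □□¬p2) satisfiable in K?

1. ¬(□¬p2 → □□¬p2), w0
2. □¬p2, w0
3. ¬□□¬p2, w0
4. ¬□¬p2, w1
5. ¬p2, w1
6. p2, w2
Accessibility: w0Rw1, w1Rw2

Yes, satisfiable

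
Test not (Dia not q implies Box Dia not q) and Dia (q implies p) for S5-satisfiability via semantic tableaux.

1. not (Dia not q implies Box Dia not q) and Dia (q implies p), w0
2. not (Dia not q implies Box Dia not q), w0   [and-rule on 1]
3. Dia (q implies p), w0   [and-rule on 1]
4. Dia not q, w0   [neg-implies-rule on 2]
5. not Box Dia not q, w0   [neg-implies-rule on 2]
6. q implies p, w1   [Dia-rule on 3: fresh world w1, w0Rw1]
7. p, w1   [implies-rule on 6 (branches; this branch)]
8. not q, w2   [Dia-rule on 4: fresh world w2, w0Rw2]
9. not Dia not q, w3   [neg-Box-rule on 5: fresh world w3, w0Rw3]
10. q, w0   [neg-Dia-rule on 9 via w3Rw0]
11. q, w1   [neg-Dia-rule on 9 via w3Rw1]
12. q, w2   [neg-Dia-rule on 9 via w3Rw2]
Accessibility: w0Rw0, w0Rw1, w0Rw2, w0Rw3, w1Rw0, w1Rw1, w1Rw2, w1Rw3, w2Rw0, w2Rw1, w2Rw2, w2Rw3, w3Rw0, w3Rw1, w3Rw2, w3Rw3
Branch closes: q and not q both at w2.
(One branch shown.) All branches close.

Unsatisfiable (every branch closes)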